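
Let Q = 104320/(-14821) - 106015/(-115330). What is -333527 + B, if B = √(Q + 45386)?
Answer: -333527 + √5303504461362084254054/341861186 ≈ -3.3331e+5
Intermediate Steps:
Q = -2091995457/341861186 (Q = 104320*(-1/14821) - 106015*(-1/115330) = -104320/14821 + 21203/23066 = -2091995457/341861186 ≈ -6.1194)
B = √5303504461362084254054/341861186 (B = √(-2091995457/341861186 + 45386) = √(15513619792339/341861186) = √5303504461362084254054/341861186 ≈ 213.03)
-333527 + B = -333527 + √5303504461362084254054/341861186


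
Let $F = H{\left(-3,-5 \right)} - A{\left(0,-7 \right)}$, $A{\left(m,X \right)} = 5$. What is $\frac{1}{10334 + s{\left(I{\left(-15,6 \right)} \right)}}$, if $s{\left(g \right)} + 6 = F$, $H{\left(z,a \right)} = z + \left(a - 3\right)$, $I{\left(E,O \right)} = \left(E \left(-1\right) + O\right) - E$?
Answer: $\frac{1}{10312} \approx 9.6974 \cdot 10^{-5}$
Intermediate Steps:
$I{\left(E,O \right)} = O - 2 E$ ($I{\left(E,O \right)} = \left(- E + O\right) - E = \left(O - E\right) - E = O - 2 E$)
$H{\left(z,a \right)} = -3 + a + z$ ($H{\left(z,a \right)} = z + \left(-3 + a\right) = -3 + a + z$)
$F = -16$ ($F = \left(-3 - 5 - 3\right) - 5 = -11 - 5 = -16$)
$s{\left(g \right)} = -22$ ($s{\left(g \right)} = -6 - 16 = -22$)
$\frac{1}{10334 + s{\left(I{\left(-15,6 \right)} \right)}} = \frac{1}{10334 - 22} = \frac{1}{10312}$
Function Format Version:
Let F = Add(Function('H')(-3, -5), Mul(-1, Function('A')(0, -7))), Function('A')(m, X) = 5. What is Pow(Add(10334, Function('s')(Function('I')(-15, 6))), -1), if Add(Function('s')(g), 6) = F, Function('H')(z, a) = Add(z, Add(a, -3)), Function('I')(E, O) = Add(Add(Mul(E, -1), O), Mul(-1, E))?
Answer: Rational(1, 10312) ≈ 9.6974e-5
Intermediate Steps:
Function('I')(E, O) = Add(O, Mul(-2, E)) (Function('I')(E, O) = Add(Add(Mul(-1, E), O), Mul(-1, E)) = Add(Add(O, Mul(-1, E)), Mul(-1, E)) = Add(O, Mul(-2, E)))
Function('H')(z, a) = Add(-3, a, z) (Function('H')(z, a) = Add(z, Add(-3, a)) = Add(-3, a, z))
F = -16 (F = Add(Add(-3, -5, -3), Mul(-1, 5)) = Add(-11, -5) = -16)
Function('s')(g) = -22 (Function('s')(g) = Add(-6, -16) = -22)
Pow(Add(10334, Function('s')(Function('I')(-15, 6))), -1) = Pow(Add(10334, -22), -1) = Pow(10312, -1) = Rational(1, 10312)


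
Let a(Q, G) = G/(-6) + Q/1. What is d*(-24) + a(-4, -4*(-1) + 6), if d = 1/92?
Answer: -409/69 ≈ -5.9275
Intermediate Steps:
d = 1/92 ≈ 0.010870
a(Q, G) = Q - G/6 (a(Q, G) = G*(-⅙) + Q*1 = -G/6 + Q = Q - G/6)
d*(-24) + a(-4, -4*(-1) + 6) = (1/92)*(-24) + (-4 - (-4*(-1) + 6)/6) = -6/23 + (-4 - (4 + 6)/6) = -6/23 + (-4 - ⅙*10) = -6/23 + (-4 - 5/3) = -6/23 - 17/3 = -409/69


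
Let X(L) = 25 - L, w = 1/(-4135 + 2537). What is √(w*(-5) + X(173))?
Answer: I*√377925402/1598 ≈ 12.165*I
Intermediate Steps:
w = -1/1598 (w = 1/(-1598) = -1/1598 ≈ -0.00062578)
√(w*(-5) + X(173)) = √(-1/1598*(-5) + (25 - 1*173)) = √(5/1598 + (25 - 173)) = √(5/1598 - 148) = √(-236499/1598) = I*√377925402/1598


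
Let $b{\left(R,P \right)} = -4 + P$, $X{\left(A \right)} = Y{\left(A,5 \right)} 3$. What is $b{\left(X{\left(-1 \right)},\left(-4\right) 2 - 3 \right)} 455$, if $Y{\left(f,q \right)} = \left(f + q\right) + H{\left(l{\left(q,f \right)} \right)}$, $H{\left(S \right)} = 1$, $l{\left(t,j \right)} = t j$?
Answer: $-6825$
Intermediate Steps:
$l{\left(t,j \right)} = j t$
$Y{\left(f,q \right)} = 1 + f + q$ ($Y{\left(f,q \right)} = \left(f + q\right) + 1 = 1 + f + q$)
$X{\left(A \right)} = 18 + 3 A$ ($X{\left(A \right)} = \left(1 + A + 5\right) 3 = \left(6 + A\right) 3 = 18 + 3 A$)
$b{\left(X{\left(-1 \right)},\left(-4\right) 2 - 3 \right)} 455 = \left(-4 - 11\right) 455 = \left(-15\right) 455 = -6825$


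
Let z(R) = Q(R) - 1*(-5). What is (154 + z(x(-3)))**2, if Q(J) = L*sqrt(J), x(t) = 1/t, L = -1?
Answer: (477 - I*sqrt(3))**2/9 ≈ 25281.0 - 183.6*I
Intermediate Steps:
x(t) = 1/t
Q(J) = -sqrt(J)
z(R) = 5 - sqrt(R) (z(R) = -sqrt(R) - 1*(-5) = -sqrt(R) + 5 = 5 - sqrt(R))
(154 + z(x(-3)))**2 = (154 + (5 - sqrt(1/(-3))))**2 = (154 + (5 - sqrt(-1/3)))**2 = (154 + (5 - I*sqrt(3)/3))**2 = (159 - I*sqrt(3)/3)**2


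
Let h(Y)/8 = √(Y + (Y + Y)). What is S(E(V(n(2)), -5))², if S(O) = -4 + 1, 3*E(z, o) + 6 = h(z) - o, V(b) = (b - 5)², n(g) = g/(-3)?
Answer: 9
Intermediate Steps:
h(Y) = 8*√3*√Y (h(Y) = 8*√(Y + (Y + Y)) = 8*√(Y + 2*Y) = 8*√(3*Y) = 8*(√3*√Y) = 8*√3*√Y)
n(g) = -g/3 (n(g) = g*(-⅓) = -g/3)
V(b) = (-5 + b)²
E(z, o) = -2 - o/3 + 8*√3*√z/3 (E(z, o) = -2 + (8*√3*√z - o)/3 = -2 + (-o + 8*√3*√z)/3 = -2 + (-o/3 + 8*√3*√z/3) = -2 - o/3 + 8*√3*√z/3)
S(O) = -3
S(E(V(n(2)), -5))² = (-3)² = 9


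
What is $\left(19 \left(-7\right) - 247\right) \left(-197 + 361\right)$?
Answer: $-62320$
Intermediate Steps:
$\left(19 \left(-7\right) - 247\right) \left(-197 + 361\right) = \left(-133 - 247\right) 164 = \left(-380\right) 164 = -62320$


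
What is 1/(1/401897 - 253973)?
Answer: -401897/102070986780 ≈ -3.9374e-6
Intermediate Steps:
1/(1/401897 - 253973) = 1/(-102070986780/401897) = -401897/102070986780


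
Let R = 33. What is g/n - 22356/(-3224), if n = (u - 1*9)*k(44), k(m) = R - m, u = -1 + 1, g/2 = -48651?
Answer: -25957367/26598 ≈ -975.91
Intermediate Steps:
g = -97302 (g = 2*(-48651) = -97302)
u = 0
k(m) = 33 - m
n = 99 (n = (0 - 1*9)*(33 - 1*44) = (0 - 9)*(33 - 44) = -9*(-11) = 99)
g/n - 22356/(-3224) = -97302/99 - 22356/(-3224) = -97302*1/99 - 22356*(-1/3224) = -32434/33 + 5589/806 = -25957367/26598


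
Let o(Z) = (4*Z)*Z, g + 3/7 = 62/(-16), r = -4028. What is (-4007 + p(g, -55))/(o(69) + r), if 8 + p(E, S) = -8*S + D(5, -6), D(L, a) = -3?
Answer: -1789/7508 ≈ -0.23828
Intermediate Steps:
g = -241/56 (g = -3/7 + 62/(-16) = -3/7 + 62*(-1/16) = -3/7 - 31/8 = -241/56 ≈ -4.3036)
p(E, S) = -11 - 8*S (p(E, S) = -8 + (-8*S - 3) = -8 + (-3 - 8*S) = -11 - 8*S)
o(Z) = 4*Z²
(-4007 + p(g, -55))/(o(69) + r) = (-4007 + (-11 - 8*(-55)))/(4*69² - 4028) = (-4007 + (-11 + 440))/(4*4761 - 4028) = (-4007 + 429)/(19044 - 4028) = -3578/15016 = -3578*1/15016 = -1789/7508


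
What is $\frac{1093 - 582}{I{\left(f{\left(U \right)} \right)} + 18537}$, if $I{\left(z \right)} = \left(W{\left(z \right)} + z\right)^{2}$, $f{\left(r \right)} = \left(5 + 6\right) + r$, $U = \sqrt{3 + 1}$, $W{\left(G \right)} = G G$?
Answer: $\frac{511}{51661} \approx 0.0098914$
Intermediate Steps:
$W{\left(G \right)} = G^{2}$
$U = 2$ ($U = \sqrt{4} = 2$)
$f{\left(r \right)} = 11 + r$
$I{\left(z \right)} = \left(z + z^{2}\right)^{2}$ ($I{\left(z \right)} = \left(z^{2} + z\right)^{2} = \left(z + z^{2}\right)^{2}$)
$\frac{1093 - 582}{I{\left(f{\left(U \right)} \right)} + 18537} = \frac{1093 - 582}{\left(11 + 2\right)^{2} \left(1 + \left(11 + 2\right)\right)^{2} + 18537} = \frac{511}{13^{2} \left(1 + 13\right)^{2} + 18537} = \frac{511}{169 \cdot 14^{2} + 18537} = \frac{511}{169 \cdot 196 + 18537} = \frac{511}{33124 + 18537} = \frac{511}{51661}$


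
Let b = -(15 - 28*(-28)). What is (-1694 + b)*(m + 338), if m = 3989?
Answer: -10787211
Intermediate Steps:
b = -799 (b = -(15 + 784) = -1*799 = -799)
(-1694 + b)*(m + 338) = (-1694 - 799)*(3989 + 338) = -2493*4327 = -10787211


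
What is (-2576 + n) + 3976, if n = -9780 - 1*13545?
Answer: -21925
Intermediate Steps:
n = -23325 (n = -9780 - 13545 = -23325)
(-2576 + n) + 3976 = (-2576 - 23325) + 3976 = -25901 + 3976 = -21925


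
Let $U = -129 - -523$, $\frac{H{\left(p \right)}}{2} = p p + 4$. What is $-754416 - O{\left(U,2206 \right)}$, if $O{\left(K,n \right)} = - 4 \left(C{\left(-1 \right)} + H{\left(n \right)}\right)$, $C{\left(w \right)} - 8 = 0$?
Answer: $38177136$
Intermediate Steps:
$C{\left(w \right)} = 8$ ($C{\left(w \right)} = 8 + 0 = 8$)
$H{\left(p \right)} = 8 + 2 p^{2}$ ($H{\left(p \right)} = 2 \left(p p + 4\right) = 2 \left(p^{2} + 4\right) = 2 \left(4 + p^{2}\right) = 8 + 2 p^{2}$)
$U = 394$ ($U = -129 + 523 = 394$)
$O{\left(K,n \right)} = -64 - 8 n^{2}$ ($O{\left(K,n \right)} = - 4 \left(8 + \left(8 + 2 n^{2}\right)\right) = - 4 \left(16 + 2 n^{2}\right) = -64 - 8 n^{2}$)
$-754416 - O{\left(U,2206 \right)} = -754416 - \left(-64 - 8 \cdot 2206^{2}\right) = -754416 - \left(-64 - 38931488\right) = -754416 - -38931552 = -754416 + 38931552 = 38177136$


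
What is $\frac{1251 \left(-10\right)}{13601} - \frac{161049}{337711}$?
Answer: $- \frac{6415192059}{4593207311} \approx -1.3967$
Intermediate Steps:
$\frac{1251 \left(-10\right)}{13601} - \frac{161049}{337711} = \left(-12510\right) \frac{1}{13601} - \frac{161049}{337711} = - \frac{12510}{13601} - \frac{161049}{337711} = - \frac{6415192059}{4593207311}$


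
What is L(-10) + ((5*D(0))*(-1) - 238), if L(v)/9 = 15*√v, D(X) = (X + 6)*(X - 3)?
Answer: -148 + 135*I*√10 ≈ -148.0 + 426.91*I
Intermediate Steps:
D(X) = (-3 + X)*(6 + X) (D(X) = (6 + X)*(-3 + X) = (-3 + X)*(6 + X))
L(v) = 135*√v (L(v) = 9*(15*√v) = 135*√v)
L(-10) + ((5*D(0))*(-1) - 238) = 135*√(-10) + ((5*(-18 + 0² + 3*0))*(-1) - 238) = 135*(I*√10) + ((5*(-18 + 0 + 0))*(-1) - 238) = 135*I*√10 + ((5*(-18))*(-1) - 238) = 135*I*√10 + (-90*(-1) - 238) = 135*I*√10 + (90 - 238) = 135*I*√10 - 148 = -148 + 135*I*√10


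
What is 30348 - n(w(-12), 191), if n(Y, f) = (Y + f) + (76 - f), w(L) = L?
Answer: 30284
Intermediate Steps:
n(Y, f) = 76 + Y
30348 - n(w(-12), 191) = 30348 - (76 - 12) = 30348 - 1*64 = 30348 - 64 = 30284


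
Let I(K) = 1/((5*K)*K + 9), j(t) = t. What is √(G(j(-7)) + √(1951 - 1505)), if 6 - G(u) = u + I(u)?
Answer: √(838454 + 64516*√446)/254 ≈ 5.8408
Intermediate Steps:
I(K) = 1/(9 + 5*K²) (I(K) = 1/(5*K² + 9) = 1/(9 + 5*K²))
G(u) = 6 - u - 1/(9 + 5*u²) (G(u) = 6 - (u + 1/(9 + 5*u²)) = 6 + (-u - 1/(9 + 5*u²)) = 6 - u - 1/(9 + 5*u²))
√(G(j(-7)) + √(1951 - 1505)) = √((-1 + (6 - 1*(-7))*(9 + 5*(-7)²))/(9 + 5*(-7)²) + √(1951 - 1505)) = √((-1 + (6 + 7)*(9 + 5*49))/(9 + 5*49) + √446) = √((-1 + 13*(9 + 245))/(9 + 245) + √446) = √((-1 + 13*254)/254 + √446) = √((-1 + 3302)/254 + √446) = √((1/254)*3301 + √446) = √(3301/254 + √446)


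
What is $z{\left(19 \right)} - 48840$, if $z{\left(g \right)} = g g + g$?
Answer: $-48460$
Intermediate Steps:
$z{\left(g \right)} = g + g^{2}$ ($z{\left(g \right)} = g^{2} + g = g + g^{2}$)
$z{\left(19 \right)} - 48840 = 19 \left(1 + 19\right) - 48840 = 19 \cdot 20 - 48840 = 380 - 48840 = -48460$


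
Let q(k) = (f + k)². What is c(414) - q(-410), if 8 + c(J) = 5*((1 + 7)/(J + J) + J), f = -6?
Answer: -35395748/207 ≈ -1.7099e+5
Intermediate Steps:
q(k) = (-6 + k)²
c(J) = -8 + 5*J + 20/J (c(J) = -8 + 5*((1 + 7)/(J + J) + J) = -8 + 5*(8/((2*J)) + J) = -8 + 5*(8*(1/(2*J)) + J) = -8 + 5*(4/J + J) = -8 + 5*(J + 4/J) = -8 + (5*J + 20/J) = -8 + 5*J + 20/J)
c(414) - q(-410) = (-8 + 5*414 + 20/414) - (-6 - 410)² = (-8 + 2070 + 20*(1/414)) - 1*(-416)² = (-8 + 2070 + 10/207) - 1*173056 = 426844/207 - 173056 = -35395748/207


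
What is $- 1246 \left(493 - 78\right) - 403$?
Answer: $-517493$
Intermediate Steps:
$- 1246 \left(493 - 78\right) - 403 = \left(-1246\right) 415 - 403 = -517090 - 403 = -517493$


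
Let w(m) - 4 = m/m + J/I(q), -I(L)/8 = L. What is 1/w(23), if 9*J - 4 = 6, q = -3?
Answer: 108/545 ≈ 0.19817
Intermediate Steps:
J = 10/9 (J = 4/9 + (⅑)*6 = 4/9 + ⅔ = 10/9 ≈ 1.1111)
I(L) = -8*L
w(m) = 545/108 (w(m) = 4 + (m/m + 10/(9*((-8*(-3))))) = 4 + (1 + (10/9)/24) = 4 + (1 + (10/9)*(1/24)) = 4 + (1 + 5/108) = 4 + 113/108 = 545/108)
1/w(23) = 1/(545/108) = 108/545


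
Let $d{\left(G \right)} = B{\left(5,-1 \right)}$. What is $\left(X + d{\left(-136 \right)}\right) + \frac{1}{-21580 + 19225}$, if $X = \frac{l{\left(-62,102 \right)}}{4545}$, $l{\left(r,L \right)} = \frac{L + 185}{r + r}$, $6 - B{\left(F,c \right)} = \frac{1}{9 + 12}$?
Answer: $\frac{3686174083}{619374420} \approx 5.9514$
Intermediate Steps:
$B{\left(F,c \right)} = \frac{125}{21}$ ($B{\left(F,c \right)} = 6 - \frac{1}{9 + 12} = 6 - \frac{1}{21} = \frac{125}{21}$)
$d{\left(G \right)} = \frac{125}{21}$
$l{\left(r,L \right)} = \frac{185 + L}{2 r}$
$X = - \frac{287}{563580}$ ($X = \frac{\frac{1}{2} \frac{1}{-62} \left(185 + 102\right)}{4545} = \frac{1}{2} \left(- \frac{1}{62}\right) 287 \cdot \frac{1}{4545} = \left(- \frac{287}{124}\right) \frac{1}{4545} = - \frac{287}{563580} \approx -0.00050924$)
$\left(X + d{\left(-136 \right)}\right) + \frac{1}{-21580 + 19225} = \left(- \frac{287}{563580} + \frac{125}{21}\right) + \frac{1}{-21580 + 19225} = \frac{23480491}{3945060} + \frac{1}{-2355} = \frac{23480491}{3945060} - \frac{1}{2355} = \frac{3686174083}{619374420}$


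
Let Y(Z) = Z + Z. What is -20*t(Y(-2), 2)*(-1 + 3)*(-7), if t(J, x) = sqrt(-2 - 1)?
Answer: 280*I*sqrt(3) ≈ 484.97*I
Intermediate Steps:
Y(Z) = 2*Z
t(J, x) = I*sqrt(3) (t(J, x) = sqrt(-3) = I*sqrt(3))
-20*t(Y(-2), 2)*(-1 + 3)*(-7) = -20*I*sqrt(3)*(-1 + 3)*(-7) = -20*I*sqrt(3)*2*(-7) = -40*I*sqrt(3)*(-7) = 280*I*sqrt(3)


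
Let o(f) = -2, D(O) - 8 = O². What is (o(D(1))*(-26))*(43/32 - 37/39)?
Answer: 493/24 ≈ 20.542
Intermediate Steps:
D(O) = 8 + O²
(o(D(1))*(-26))*(43/32 - 37/39) = (-2*(-26))*(43/32 - 37/39) = 52*(43*(1/32) - 37*1/39) = 52*(43/32 - 37/39) = 52*(493/1248) = 493/24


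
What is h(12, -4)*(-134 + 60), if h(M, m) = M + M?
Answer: -1776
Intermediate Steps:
h(M, m) = 2*M
h(12, -4)*(-134 + 60) = (2*12)*(-134 + 60) = 24*(-74) = -1776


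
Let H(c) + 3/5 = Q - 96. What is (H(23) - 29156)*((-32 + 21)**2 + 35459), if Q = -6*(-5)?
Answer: -1039740108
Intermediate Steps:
Q = 30
H(c) = -333/5 (H(c) = -3/5 + (30 - 96) = -3/5 - 66 = -333/5)
(H(23) - 29156)*((-32 + 21)**2 + 35459) = (-333/5 - 29156)*((-32 + 21)**2 + 35459) = -146113*((-11)**2 + 35459)/5 = -146113*(121 + 35459)/5 = -146113/5*35580 = -1039740108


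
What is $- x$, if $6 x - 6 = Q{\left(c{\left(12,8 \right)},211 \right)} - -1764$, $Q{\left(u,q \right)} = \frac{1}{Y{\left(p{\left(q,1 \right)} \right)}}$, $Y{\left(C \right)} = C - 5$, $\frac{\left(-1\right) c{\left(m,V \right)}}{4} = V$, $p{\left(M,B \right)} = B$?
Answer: $- \frac{7079}{24} \approx -294.96$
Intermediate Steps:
$c{\left(m,V \right)} = - 4 V$
$Y{\left(C \right)} = -5 + C$
$Q{\left(u,q \right)} = - \frac{1}{4}$ ($Q{\left(u,q \right)} = \frac{1}{-5 + 1} = \frac{1}{-4} = - \frac{1}{4}$)
$x = \frac{7079}{24}$ ($x = 1 + \frac{- \frac{1}{4} - -1764}{6} = 1 + \frac{- \frac{1}{4} + 1764}{6} = 1 + \frac{1}{6} \cdot \frac{7055}{4} = 1 + \frac{7055}{24} = \frac{7079}{24} \approx 294.96$)
$- x = \left(-1\right) \frac{7079}{24} = - \frac{7079}{24}$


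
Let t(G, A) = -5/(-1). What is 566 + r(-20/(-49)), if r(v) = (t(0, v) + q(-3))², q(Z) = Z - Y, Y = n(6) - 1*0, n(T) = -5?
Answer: 615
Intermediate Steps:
t(G, A) = 5 (t(G, A) = -5*(-1) = 5)
Y = -5 (Y = -5 - 1*0 = -5 + 0 = -5)
q(Z) = 5 + Z (q(Z) = Z - 1*(-5) = Z + 5 = 5 + Z)
r(v) = 49 (r(v) = (5 + (5 - 3))² = (5 + 2)² = 7² = 49)
566 + r(-20/(-49)) = 566 + 49 = 615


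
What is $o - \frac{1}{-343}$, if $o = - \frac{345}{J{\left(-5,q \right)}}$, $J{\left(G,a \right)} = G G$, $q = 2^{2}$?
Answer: $- \frac{23662}{1715} \approx -13.797$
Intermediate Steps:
$q = 4$
$J{\left(G,a \right)} = G^{2}$
$o = - \frac{69}{5}$ ($o = - \frac{345}{\left(-5\right)^{2}} = - \frac{345}{25} = \left(-345\right) \frac{1}{25} = - \frac{69}{5} \approx -13.8$)
$o - \frac{1}{-343} = - \frac{69}{5} - \frac{1}{-343} = - \frac{69}{5} - - \frac{1}{343} = - \frac{69}{5} + \frac{1}{343} = - \frac{23662}{1715}$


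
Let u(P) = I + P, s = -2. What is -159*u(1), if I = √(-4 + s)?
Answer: -159 - 159*I*√6 ≈ -159.0 - 389.47*I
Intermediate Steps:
I = I*√6 (I = √(-4 - 2) = √(-6) = I*√6 ≈ 2.4495*I)
u(P) = P + I*√6 (u(P) = I*√6 + P = P + I*√6)
-159*u(1) = -159*(1 + I*√6) = -159 - 159*I*√6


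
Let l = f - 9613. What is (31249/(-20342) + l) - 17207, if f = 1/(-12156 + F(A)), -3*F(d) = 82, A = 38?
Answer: -4985453723494/185875025 ≈ -26822.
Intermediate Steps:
F(d) = -82/3 (F(d) = -⅓*82 = -82/3)
f = -3/36550 (f = 1/(-12156 - 82/3) = 1/(-36550/3) = -3/36550 ≈ -8.2079e-5)
l = -351355153/36550 (l = -3/36550 - 9613 = -351355153/36550 ≈ -9613.0)
(31249/(-20342) + l) - 17207 = (31249/(-20342) - 351355153/36550) - 17207 = (31249*(-1/20342) - 351355153/36550) - 17207 = (-31249/20342 - 351355153/36550) - 17207 = -1787102168319/185875025 - 17207 = -4985453723494/185875025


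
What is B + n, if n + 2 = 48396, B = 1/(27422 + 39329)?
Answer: 3230347895/66751 ≈ 48394.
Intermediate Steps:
B = 1/66751 ≈ 1.4981e-5
n = 48394 (n = -2 + 48396 = 48394)
B + n = 1/66751 + 48394 = 3230347895/66751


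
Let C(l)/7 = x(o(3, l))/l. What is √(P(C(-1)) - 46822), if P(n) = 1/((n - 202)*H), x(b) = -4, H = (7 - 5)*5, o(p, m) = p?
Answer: I*√35439572235/870 ≈ 216.38*I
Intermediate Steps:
H = 10 (H = 2*5 = 10)
C(l) = -28/l (C(l) = 7*(-4/l) = -28/l)
P(n) = 1/(10*(-202 + n)) (P(n) = 1/((n - 202)*10) = (⅒)/(-202 + n) = 1/(10*(-202 + n)))
√(P(C(-1)) - 46822) = √(1/(10*(-202 - 28/(-1))) - 46822) = √(1/(10*(-202 - 28*(-1))) - 46822) = √(1/(10*(-202 + 28)) - 46822) = √((⅒)/(-174) - 46822) = √((⅒)*(-1/174) - 46822) = √(-1/1740 - 46822) = √(-81470281/1740) = I*√35439572235/870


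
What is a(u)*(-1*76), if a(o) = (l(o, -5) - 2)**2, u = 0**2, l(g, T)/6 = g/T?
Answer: -304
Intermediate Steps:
l(g, T) = 6*g/T (l(g, T) = 6*(g/T) = 6*g/T)
u = 0
a(o) = (-2 - 6*o/5)**2 (a(o) = (6*o/(-5) - 2)**2 = (6*o*(-1/5) - 2)**2 = (-6*o/5 - 2)**2 = (-2 - 6*o/5)**2)
a(u)*(-1*76) = (4*(5 + 3*0)**2/25)*(-1*76) = (4*(5 + 0)**2/25)*(-76) = ((4/25)*5**2)*(-76) = ((4/25)*25)*(-76) = 4*(-76) = -304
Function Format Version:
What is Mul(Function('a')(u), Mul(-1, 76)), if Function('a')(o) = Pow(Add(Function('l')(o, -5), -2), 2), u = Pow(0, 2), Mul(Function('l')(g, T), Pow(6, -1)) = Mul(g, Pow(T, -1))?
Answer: -304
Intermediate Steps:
Function('l')(g, T) = Mul(6, g, Pow(T, -1)) (Function('l')(g, T) = Mul(6, Mul(g, Pow(T, -1))) = Mul(6, g, Pow(T, -1)))
u = 0
Function('a')(o) = Pow(Add(-2, Mul(Rational(-6, 5), o)), 2) (Function('a')(o) = Pow(Add(Mul(6, o, Pow(-5, -1)), -2), 2) = Pow(Add(Mul(6, o, Rational(-1, 5)), -2), 2) = Pow(Add(Mul(Rational(-6, 5), o), -2), 2) = Pow(Add(-2, Mul(Rational(-6, 5), o)), 2))
Mul(Function('a')(u), Mul(-1, 76)) = Mul(Mul(Rational(4, 25), Pow(Add(5, Mul(3, 0)), 2)), Mul(-1, 76)) = Mul(Mul(Rational(4, 25), Pow(Add(5, 0), 2)), -76) = Mul(Mul(Rational(4, 25), Pow(5, 2)), -76) = Mul(Mul(Rational(4, 25), 25), -76) = Mul(4, -76) = -304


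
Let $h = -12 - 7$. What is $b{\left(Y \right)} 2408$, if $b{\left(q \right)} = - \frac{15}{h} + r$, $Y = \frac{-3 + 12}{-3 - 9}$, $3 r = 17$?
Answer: $\frac{886144}{57} \approx 15546.0$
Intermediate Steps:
$r = \frac{17}{3}$ ($r = \frac{1}{3} \cdot 17 = \frac{17}{3} \approx 5.6667$)
$Y = - \frac{3}{4}$ ($Y = \frac{9}{-12} = 9 \left(- \frac{1}{12}\right) = - \frac{3}{4} \approx -0.75$)
$h = -19$
$b{\left(q \right)} = \frac{368}{57}$ ($b{\left(q \right)} = - \frac{15}{-19} + \frac{17}{3} = \left(-15\right) \left(- \frac{1}{19}\right) + \frac{17}{3} = \frac{15}{19} + \frac{17}{3} = \frac{368}{57}$)
$b{\left(Y \right)} 2408 = \frac{368}{57} \cdot 2408 = \frac{886144}{57}$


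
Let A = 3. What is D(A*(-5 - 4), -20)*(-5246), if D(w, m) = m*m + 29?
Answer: -2250534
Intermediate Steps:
D(w, m) = 29 + m**2 (D(w, m) = m**2 + 29 = 29 + m**2)
D(A*(-5 - 4), -20)*(-5246) = (29 + (-20)**2)*(-5246) = (29 + 400)*(-5246) = 429*(-5246) = -2250534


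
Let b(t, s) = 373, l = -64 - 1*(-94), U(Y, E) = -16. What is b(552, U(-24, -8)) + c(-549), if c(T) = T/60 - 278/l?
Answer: 4255/12 ≈ 354.58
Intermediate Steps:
l = 30 (l = -64 + 94 = 30)
c(T) = -139/15 + T/60 (c(T) = T/60 - 278/30 = T*(1/60) - 278*1/30 = T/60 - 139/15 = -139/15 + T/60)
b(552, U(-24, -8)) + c(-549) = 373 + (-139/15 + (1/60)*(-549)) = 373 + (-139/15 - 183/20) = 373 - 221/12 = 4255/12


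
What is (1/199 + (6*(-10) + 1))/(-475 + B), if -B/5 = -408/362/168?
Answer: 5949832/47901887 ≈ 0.12421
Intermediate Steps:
B = 85/2534 (B = -5*(-408/362)/168 = -5*(-408*1/362)/168 = -(-1020)/(181*168) = -5*(-17/2534) = 85/2534 ≈ 0.033544)
(1/199 + (6*(-10) + 1))/(-475 + B) = (1/199 + (6*(-10) + 1))/(-475 + 85/2534) = (1/199 + (-60 + 1))/(-1203565/2534) = (1/199 - 59)*(-2534/1203565) = -11740/199*(-2534/1203565) = 5949832/47901887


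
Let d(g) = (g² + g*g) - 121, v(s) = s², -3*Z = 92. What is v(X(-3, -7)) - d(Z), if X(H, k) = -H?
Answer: -15758/9 ≈ -1750.9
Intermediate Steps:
Z = -92/3 (Z = -⅓*92 = -92/3 ≈ -30.667)
d(g) = -121 + 2*g² (d(g) = (g² + g²) - 121 = 2*g² - 121 = -121 + 2*g²)
v(X(-3, -7)) - d(Z) = (-1*(-3))² - (-121 + 2*(-92/3)²) = 3² - (-121 + 2*(8464/9)) = 9 - (-121 + 16928/9) = 9 - 1*15839/9 = 9 - 15839/9 = -15758/9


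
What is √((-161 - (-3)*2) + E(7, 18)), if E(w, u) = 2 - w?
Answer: 4*I*√10 ≈ 12.649*I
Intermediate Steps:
√((-161 - (-3)*2) + E(7, 18)) = √((-161 - (-3)*2) + (2 - 1*7)) = √((-161 - 1*(-6)) + (2 - 7)) = √((-161 + 6) - 5) = √(-155 - 5) = √(-160) = 4*I*√10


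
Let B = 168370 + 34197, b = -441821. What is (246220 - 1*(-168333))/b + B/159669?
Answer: 23307091550/70545117249 ≈ 0.33039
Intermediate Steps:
B = 202567
(246220 - 1*(-168333))/b + B/159669 = (246220 - 1*(-168333))/(-441821) + 202567/159669 = (246220 + 168333)*(-1/441821) + 202567*(1/159669) = 414553*(-1/441821) + 202567/159669 = -414553/441821 + 202567/159669 = 23307091550/70545117249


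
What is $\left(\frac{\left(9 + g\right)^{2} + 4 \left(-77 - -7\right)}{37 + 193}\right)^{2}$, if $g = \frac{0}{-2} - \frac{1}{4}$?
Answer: $\frac{423801}{541696} \approx 0.78236$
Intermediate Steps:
$g = - \frac{1}{4}$ ($g = 0 \left(- \frac{1}{2}\right) - \frac{1}{4} = 0 - \frac{1}{4} = - \frac{1}{4} \approx -0.25$)
$\left(\frac{\left(9 + g\right)^{2} + 4 \left(-77 - -7\right)}{37 + 193}\right)^{2} = \left(\frac{\left(9 - \frac{1}{4}\right)^{2} + 4 \left(-77 - -7\right)}{37 + 193}\right)^{2} = \left(\frac{\left(\frac{35}{4}\right)^{2} + 4 \left(-77 + 7\right)}{230}\right)^{2} = \left(\left(\frac{1225}{16} + 4 \left(-70\right)\right) \frac{1}{230}\right)^{2} = \left(\left(\frac{1225}{16} - 280\right) \frac{1}{230}\right)^{2} = \left(\left(- \frac{3255}{16}\right) \frac{1}{230}\right)^{2} = \left(- \frac{651}{736}\right)^{2} = \frac{423801}{541696}$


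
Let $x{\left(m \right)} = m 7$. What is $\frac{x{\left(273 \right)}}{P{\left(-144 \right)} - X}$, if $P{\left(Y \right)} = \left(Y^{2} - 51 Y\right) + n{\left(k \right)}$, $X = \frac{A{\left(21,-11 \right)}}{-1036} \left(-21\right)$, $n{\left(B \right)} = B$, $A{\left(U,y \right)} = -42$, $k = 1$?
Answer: $\frac{141414}{2078057} \approx 0.068051$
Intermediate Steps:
$X = - \frac{63}{74}$ ($X = - \frac{42}{-1036} \left(-21\right) = \left(-42\right) \left(- \frac{1}{1036}\right) \left(-21\right) = \frac{3}{74} \left(-21\right) = - \frac{63}{74} \approx -0.85135$)
$P{\left(Y \right)} = 1 + Y^{2} - 51 Y$ ($P{\left(Y \right)} = \left(Y^{2} - 51 Y\right) + 1 = 1 + Y^{2} - 51 Y$)
$x{\left(m \right)} = 7 m$
$\frac{x{\left(273 \right)}}{P{\left(-144 \right)} - X} = \frac{7 \cdot 273}{\left(1 + \left(-144\right)^{2} - -7344\right) - - \frac{63}{74}} = \frac{1911}{\left(1 + 20736 + 7344\right) + \frac{63}{74}} = \frac{1911}{28081 + \frac{63}{74}} = \frac{1911}{\frac{2078057}{74}} = 1911 \cdot \frac{74}{2078057} = \frac{141414}{2078057}$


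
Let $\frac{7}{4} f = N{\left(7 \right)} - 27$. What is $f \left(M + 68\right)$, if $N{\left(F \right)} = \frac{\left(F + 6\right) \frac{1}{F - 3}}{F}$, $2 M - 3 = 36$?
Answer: $- \frac{18575}{14} \approx -1326.8$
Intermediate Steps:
$M = \frac{39}{2}$ ($M = \frac{3}{2} + \frac{1}{2} \cdot 36 = \frac{3}{2} + 18 = \frac{39}{2} \approx 19.5$)
$N{\left(F \right)} = \frac{6 + F}{F \left(-3 + F\right)}$ ($N{\left(F \right)} = \frac{\left(6 + F\right) \frac{1}{-3 + F}}{F} = \frac{\frac{1}{-3 + F} \left(6 + F\right)}{F} = \frac{6 + F}{F \left(-3 + F\right)}$)
$f = - \frac{743}{49}$ ($f = \frac{4 \left(\frac{6 + 7}{7 \left(-3 + 7\right)} - 27\right)}{7} = \frac{4 \left(\frac{1}{7} \cdot \frac{1}{4} \cdot 13 - 27\right)}{7} = \frac{4 \left(\frac{13}{28} - 27\right)}{7} = \frac{4}{7} \left(- \frac{743}{28}\right) = - \frac{743}{49} \approx -15.163$)
$f \left(M + 68\right) = - \frac{743 \left(\frac{39}{2} + 68\right)}{49} = \left(- \frac{743}{49}\right) \frac{175}{2} = - \frac{18575}{14}$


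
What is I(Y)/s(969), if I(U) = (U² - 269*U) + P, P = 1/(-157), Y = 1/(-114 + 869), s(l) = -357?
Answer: 32455783/31949331225 ≈ 0.0010159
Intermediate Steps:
Y = 1/755 ≈ 0.0013245
P = -1/157 ≈ -0.0063694
I(U) = -1/157 + U² - 269*U (I(U) = (U² - 269*U) - 1/157 = -1/157 + U² - 269*U)
I(Y)/s(969) = (-1/157 + (1/755)² - 269*1/755)/(-357) = (-1/157 + 1/570025 - 269/755)*(-1/357) = -32455783/89493925*(-1/357) = 32455783/31949331225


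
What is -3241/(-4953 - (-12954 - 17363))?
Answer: -3241/25364 ≈ -0.12778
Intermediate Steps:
-3241/(-4953 - (-12954 - 17363)) = -3241/(-4953 - 1*(-30317)) = -3241/(-4953 + 30317) = -3241/25364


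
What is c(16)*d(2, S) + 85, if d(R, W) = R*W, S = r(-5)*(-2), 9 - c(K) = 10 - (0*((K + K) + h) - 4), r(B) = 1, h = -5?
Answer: 105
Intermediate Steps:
c(K) = -5 (c(K) = 9 - (10 - (0*((K + K) - 5) - 4)) = 9 - (10 - (0*(2*K - 5) - 4)) = 9 - (10 - (0*(-5 + 2*K) - 4)) = 9 - (10 - (0 - 4)) = 9 - (10 - 1*(-4)) = 9 - (10 + 4) = 9 - 1*14 = 9 - 14 = -5)
S = -2 (S = 1*(-2) = -2)
c(16)*d(2, S) + 85 = -10*(-2) + 85 = -5*(-4) + 85 = 20 + 85 = 105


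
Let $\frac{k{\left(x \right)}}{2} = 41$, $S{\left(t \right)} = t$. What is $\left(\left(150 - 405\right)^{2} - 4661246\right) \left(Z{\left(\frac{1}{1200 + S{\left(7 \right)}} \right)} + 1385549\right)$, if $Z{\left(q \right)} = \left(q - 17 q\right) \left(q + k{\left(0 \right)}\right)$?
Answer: $- \frac{9277628780572817721}{1456849} \approx -6.3683 \cdot 10^{12}$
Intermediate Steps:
$k{\left(x \right)} = 82$ ($k{\left(x \right)} = 2 \cdot 41 = 82$)
$Z{\left(q \right)} = - 16 q \left(82 + q\right)$ ($Z{\left(q \right)} = \left(q - 17 q\right) \left(q + 82\right) = - 16 q \left(82 + q\right)$)
$\left(\left(150 - 405\right)^{2} - 4661246\right) \left(Z{\left(\frac{1}{1200 + S{\left(7 \right)}} \right)} + 1385549\right) = \left(\left(150 - 405\right)^{2} - 4661246\right) \left(- \frac{16 \left(82 + \frac{1}{1200 + 7}\right)}{1200 + 7} + 1385549\right) = \left(\left(-255\right)^{2} - 4661246\right) \left(- \frac{16 \left(82 + \frac{1}{1207}\right)}{1207} + 1385549\right) = \left(65025 - 4661246\right) \left(\left(-16\right) \frac{1}{1207} \left(82 + \frac{1}{1207}\right) + 1385549\right) = - 4596221 \left(\left(-16\right) \frac{1}{1207} \cdot \frac{98975}{1207} + 1385549\right) = - 4596221 \left(- \frac{1583600}{1456849} + 1385549\right) = \left(-4596221\right) \frac{2018534091501}{1456849} = - \frac{9277628780572817721}{1456849}$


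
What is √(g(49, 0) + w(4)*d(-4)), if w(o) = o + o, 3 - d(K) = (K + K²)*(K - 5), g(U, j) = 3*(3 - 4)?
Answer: √885 ≈ 29.749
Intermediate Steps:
g(U, j) = -3 (g(U, j) = 3*(-1) = -3)
d(K) = 3 - (-5 + K)*(K + K²) (d(K) = 3 - (K + K²)*(K - 5) = 3 - (K + K²)*(-5 + K) = 3 - (-5 + K)*(K + K²))
w(o) = 2*o
√(g(49, 0) + w(4)*d(-4)) = √(-3 + (2*4)*(3 - 1*(-4)³ + 4*(-4)² + 5*(-4))) = √(-3 + 8*(3 - 1*(-64) + 4*16 - 20)) = √(-3 + 8*(3 + 64 + 64 - 20)) = √(-3 + 8*111) = √(-3 + 888) = √885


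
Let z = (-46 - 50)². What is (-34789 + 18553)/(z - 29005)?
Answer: 1476/1799 ≈ 0.82046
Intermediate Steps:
z = 9216 (z = (-96)² = 9216)
(-34789 + 18553)/(z - 29005) = (-34789 + 18553)/(9216 - 29005) = -16236/(-19789) = -16236*(-1/19789) = 1476/1799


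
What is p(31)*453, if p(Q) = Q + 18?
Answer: 22197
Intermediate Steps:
p(Q) = 18 + Q
p(31)*453 = (18 + 31)*453 = 49*453 = 22197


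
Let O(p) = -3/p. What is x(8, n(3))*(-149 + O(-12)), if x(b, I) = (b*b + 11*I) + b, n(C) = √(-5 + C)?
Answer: -10710 - 6545*I*√2/4 ≈ -10710.0 - 2314.0*I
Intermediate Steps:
x(b, I) = b + b² + 11*I (x(b, I) = (b² + 11*I) + b = b + b² + 11*I)
x(8, n(3))*(-149 + O(-12)) = (8 + 8² + 11*√(-5 + 3))*(-149 - 3/(-12)) = (8 + 64 + 11*√(-2))*(-149 - 3*(-1/12)) = (8 + 64 + 11*(I*√2))*(-149 + ¼) = (8 + 64 + 11*I*√2)*(-595/4) = (72 + 11*I*√2)*(-595/4) = -10710 - 6545*I*√2/4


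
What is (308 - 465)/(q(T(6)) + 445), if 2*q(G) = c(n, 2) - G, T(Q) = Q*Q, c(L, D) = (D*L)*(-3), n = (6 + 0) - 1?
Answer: -157/412 ≈ -0.38107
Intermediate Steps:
n = 5 (n = 6 - 1 = 5)
c(L, D) = -3*D*L
T(Q) = Q²
q(G) = -15 - G/2 (q(G) = (-3*2*5 - G)/2 = (-30 - G)/2 = -15 - G/2)
(308 - 465)/(q(T(6)) + 445) = (308 - 465)/((-15 - ½*6²) + 445) = -157/((-15 - ½*36) + 445) = -157/((-15 - 18) + 445) = -157/(-33 + 445) = -157/412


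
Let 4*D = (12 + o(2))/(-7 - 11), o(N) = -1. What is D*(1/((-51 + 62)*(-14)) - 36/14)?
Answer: 397/1008 ≈ 0.39385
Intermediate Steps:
D = -11/72 (D = ((12 - 1)/(-7 - 11))/4 = (11/(-18))/4 = (11*(-1/18))/4 = (¼)*(-11/18) = -11/72 ≈ -0.15278)
D*(1/((-51 + 62)*(-14)) - 36/14) = -11*(1/((-51 + 62)*(-14)) - 36/14)/72 = -11*(-1/14/11 - 36*1/14)/72 = -11*((1/11)*(-1/14) - 18/7)/72 = -11*(-1/154 - 18/7)/72 = -11/72*(-397/154) = 397/1008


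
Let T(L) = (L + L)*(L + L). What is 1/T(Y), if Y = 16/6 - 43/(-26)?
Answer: 1521/113569 ≈ 0.013393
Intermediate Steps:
Y = 337/78 (Y = 16*(⅙) - 43*(-1/26) = 8/3 + 43/26 = 337/78 ≈ 4.3205)
T(L) = 4*L² (T(L) = (2*L)*(2*L) = 4*L²)
1/T(Y) = 1/(4*(337/78)²) = 1/(4*(113569/6084)) = 1/(113569/1521) = 1521/113569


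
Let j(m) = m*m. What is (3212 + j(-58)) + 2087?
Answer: 8663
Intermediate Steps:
j(m) = m**2
(3212 + j(-58)) + 2087 = (3212 + (-58)**2) + 2087 = (3212 + 3364) + 2087 = 6576 + 2087 = 8663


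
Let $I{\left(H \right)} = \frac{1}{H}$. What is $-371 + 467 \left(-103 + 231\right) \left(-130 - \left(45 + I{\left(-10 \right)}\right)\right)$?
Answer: $- \frac{52275967}{5} \approx -1.0455 \cdot 10^{7}$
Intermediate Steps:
$-371 + 467 \left(-103 + 231\right) \left(-130 - \left(45 + I{\left(-10 \right)}\right)\right) = -371 + 467 \left(-103 + 231\right) \left(-130 - \frac{449}{10}\right) = -371 + 467 \cdot 128 \left(-130 - \frac{449}{10}\right) = -371 + 467 \cdot 128 \left(- \frac{1749}{10}\right) = -371 + 467 \left(- \frac{111936}{5}\right) = -371 - \frac{52274112}{5} = - \frac{52275967}{5}$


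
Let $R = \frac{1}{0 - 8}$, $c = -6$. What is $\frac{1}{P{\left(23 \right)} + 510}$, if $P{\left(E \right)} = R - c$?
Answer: $\frac{8}{4127} \approx 0.0019385$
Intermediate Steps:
$R = - \frac{1}{8}$ ($R = \frac{1}{0 - 8} = \frac{1}{-8} = - \frac{1}{8} \approx -0.125$)
$P{\left(E \right)} = \frac{47}{8}$ ($P{\left(E \right)} = - \frac{1}{8} - -6 = - \frac{1}{8} + 6 = \frac{47}{8}$)
$\frac{1}{P{\left(23 \right)} + 510} = \frac{1}{\frac{47}{8} + 510} = \frac{1}{\frac{4127}{8}} = \frac{8}{4127}$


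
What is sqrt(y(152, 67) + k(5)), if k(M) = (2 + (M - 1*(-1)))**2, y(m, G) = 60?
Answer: 2*sqrt(31) ≈ 11.136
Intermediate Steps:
k(M) = (3 + M)**2 (k(M) = (2 + (M + 1))**2 = (2 + (1 + M))**2 = (3 + M)**2)
sqrt(y(152, 67) + k(5)) = sqrt(60 + (3 + 5)**2) = sqrt(60 + 8**2) = sqrt(60 + 64) = sqrt(124) = 2*sqrt(31)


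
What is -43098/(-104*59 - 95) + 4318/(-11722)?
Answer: 79714883/12173297 ≈ 6.5483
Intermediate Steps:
-43098/(-104*59 - 95) + 4318/(-11722) = -43098/(-6136 - 95) + 4318*(-1/11722) = -43098/(-6231) - 2159/5861 = -43098*(-1/6231) - 2159/5861 = 14366/2077 - 2159/5861 = 79714883/12173297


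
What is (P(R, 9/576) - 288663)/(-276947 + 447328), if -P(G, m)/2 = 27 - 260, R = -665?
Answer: -288197/170381 ≈ -1.6915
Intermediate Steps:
P(G, m) = 466 (P(G, m) = -2*(27 - 260) = -2*(-233) = 466)
(P(R, 9/576) - 288663)/(-276947 + 447328) = (466 - 288663)/(-276947 + 447328) = -288197/170381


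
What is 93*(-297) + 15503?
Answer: -12118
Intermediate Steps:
93*(-297) + 15503 = -27621 + 15503 = -12118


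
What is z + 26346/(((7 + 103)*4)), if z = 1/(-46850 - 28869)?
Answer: 997446167/16658180 ≈ 59.877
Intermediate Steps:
z = -1/75719 (z = 1/(-75719) = -1/75719 ≈ -1.3207e-5)
z + 26346/(((7 + 103)*4)) = -1/75719 + 26346/(((7 + 103)*4)) = -1/75719 + 26346/((110*4)) = -1/75719 + 26346/440 = -1/75719 + 26346*(1/440) = -1/75719 + 13173/220 = 997446167/16658180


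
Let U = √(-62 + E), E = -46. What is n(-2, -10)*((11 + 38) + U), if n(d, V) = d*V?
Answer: 980 + 120*I*√3 ≈ 980.0 + 207.85*I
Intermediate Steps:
U = 6*I*√3 (U = √(-62 - 46) = √(-108) = 6*I*√3 ≈ 10.392*I)
n(d, V) = V*d
n(-2, -10)*((11 + 38) + U) = (-10*(-2))*((11 + 38) + 6*I*√3) = 20*(49 + 6*I*√3) = 980 + 120*I*√3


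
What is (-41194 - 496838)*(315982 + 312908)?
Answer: -338362944480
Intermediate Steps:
(-41194 - 496838)*(315982 + 312908) = -538032*628890 = -338362944480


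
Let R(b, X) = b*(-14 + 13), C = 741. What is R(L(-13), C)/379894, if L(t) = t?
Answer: 13/379894 ≈ 3.4220e-5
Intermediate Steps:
R(b, X) = -b (R(b, X) = b*(-1) = -b)
R(L(-13), C)/379894 = -1*(-13)/379894 = 13*(1/379894) = 13/379894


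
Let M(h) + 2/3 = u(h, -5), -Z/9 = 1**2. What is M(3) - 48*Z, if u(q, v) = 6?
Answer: 1312/3 ≈ 437.33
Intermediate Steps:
Z = -9 (Z = -9*1**2 = -9*1 = -9)
M(h) = 16/3 (M(h) = -2/3 + 6 = 16/3)
M(3) - 48*Z = 16/3 - 48*(-9) = 16/3 + 432 = 1312/3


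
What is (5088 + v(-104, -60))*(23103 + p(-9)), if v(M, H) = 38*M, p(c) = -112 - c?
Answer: 26128000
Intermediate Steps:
(5088 + v(-104, -60))*(23103 + p(-9)) = (5088 + 38*(-104))*(23103 + (-112 - 1*(-9))) = (5088 - 3952)*(23103 + (-112 + 9)) = 1136*(23103 - 103) = 1136*23000 = 26128000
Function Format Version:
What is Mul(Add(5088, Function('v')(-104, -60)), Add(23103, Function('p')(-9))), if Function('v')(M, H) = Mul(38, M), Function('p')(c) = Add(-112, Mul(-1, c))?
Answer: 26128000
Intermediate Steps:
Mul(Add(5088, Function('v')(-104, -60)), Add(23103, Function('p')(-9))) = Mul(Add(5088, Mul(38, -104)), Add(23103, Add(-112, Mul(-1, -9)))) = Mul(Add(5088, -3952), Add(23103, Add(-112, 9))) = Mul(1136, Add(23103, -103)) = Mul(1136, 23000) = 26128000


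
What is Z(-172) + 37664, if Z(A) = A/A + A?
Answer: 37493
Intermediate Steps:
Z(A) = 1 + A
Z(-172) + 37664 = (1 - 172) + 37664 = -171 + 37664 = 37493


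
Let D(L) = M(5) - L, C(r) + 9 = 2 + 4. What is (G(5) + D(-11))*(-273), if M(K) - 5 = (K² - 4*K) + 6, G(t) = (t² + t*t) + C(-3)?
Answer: -20202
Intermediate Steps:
C(r) = -3 (C(r) = -9 + (2 + 4) = -9 + 6 = -3)
G(t) = -3 + 2*t² (G(t) = (t² + t*t) - 3 = (t² + t²) - 3 = 2*t² - 3 = -3 + 2*t²)
M(K) = 11 + K² - 4*K (M(K) = 5 + ((K² - 4*K) + 6) = 5 + (6 + K² - 4*K) = 11 + K² - 4*K)
D(L) = 16 - L (D(L) = (11 + 5² - 4*5) - L = (11 + 25 - 20) - L = 16 - L)
(G(5) + D(-11))*(-273) = ((-3 + 2*5²) + (16 - 1*(-11)))*(-273) = ((-3 + 2*25) + (16 + 11))*(-273) = ((-3 + 50) + 27)*(-273) = (47 + 27)*(-273) = 74*(-273) = -20202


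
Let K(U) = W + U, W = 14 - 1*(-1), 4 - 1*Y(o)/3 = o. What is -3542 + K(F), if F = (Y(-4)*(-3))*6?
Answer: -3959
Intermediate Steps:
Y(o) = 12 - 3*o
W = 15 (W = 14 + 1 = 15)
F = -432 (F = ((12 - 3*(-4))*(-3))*6 = ((12 + 12)*(-3))*6 = (24*(-3))*6 = -72*6 = -432)
K(U) = 15 + U
-3542 + K(F) = -3542 + (15 - 432) = -3542 - 417 = -3959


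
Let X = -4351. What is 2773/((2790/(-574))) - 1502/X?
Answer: -3460652411/6069645 ≈ -570.16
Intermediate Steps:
2773/((2790/(-574))) - 1502/X = 2773/((2790/(-574))) - 1502/(-4351) = 2773/((2790*(-1/574))) - 1502*(-1/4351) = 2773/(-1395/287) + 1502/4351 = 2773*(-287/1395) + 1502/4351 = -795851/1395 + 1502/4351 = -3460652411/6069645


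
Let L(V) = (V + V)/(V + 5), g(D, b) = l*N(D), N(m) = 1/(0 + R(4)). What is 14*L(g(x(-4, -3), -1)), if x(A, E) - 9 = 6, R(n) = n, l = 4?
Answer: 14/3 ≈ 4.6667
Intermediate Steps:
x(A, E) = 15 (x(A, E) = 9 + 6 = 15)
N(m) = ¼ (N(m) = 1/(0 + 4) = 1/4 = ¼)
g(D, b) = 1 (g(D, b) = 4*(¼) = 1)
L(V) = 2*V/(5 + V) (L(V) = (2*V)/(5 + V) = 2*V/(5 + V))
14*L(g(x(-4, -3), -1)) = 14*(2*1/(5 + 1)) = 14*(2*1/6) = 14*(2*1*(⅙)) = 14*(⅓) = 14/3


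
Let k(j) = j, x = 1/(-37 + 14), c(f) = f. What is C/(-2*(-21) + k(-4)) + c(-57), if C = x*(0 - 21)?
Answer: -49797/874 ≈ -56.976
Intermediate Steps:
x = -1/23 (x = 1/(-23) = -1/23 ≈ -0.043478)
C = 21/23 (C = -(0 - 21)/23 = -1/23*(-21) = 21/23 ≈ 0.91304)
C/(-2*(-21) + k(-4)) + c(-57) = 21/(23*(-2*(-21) - 4)) - 57 = 21/(23*(42 - 4)) - 57 = (21/23)/38 - 57 = (21/23)*(1/38) - 57 = 21/874 - 57 = -49797/874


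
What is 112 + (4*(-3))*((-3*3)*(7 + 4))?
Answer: 1300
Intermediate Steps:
112 + (4*(-3))*((-3*3)*(7 + 4)) = 112 - (-108)*11 = 112 - 12*(-99) = 112 + 1188 = 1300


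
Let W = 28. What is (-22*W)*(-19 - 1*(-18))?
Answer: 616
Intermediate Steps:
(-22*W)*(-19 - 1*(-18)) = (-22*28)*(-19 - 1*(-18)) = -616*(-19 + 18) = -616*(-1) = 616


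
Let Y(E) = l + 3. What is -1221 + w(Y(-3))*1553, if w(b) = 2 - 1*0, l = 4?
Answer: 1885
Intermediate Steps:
Y(E) = 7 (Y(E) = 4 + 3 = 7)
w(b) = 2 (w(b) = 2 + 0 = 2)
-1221 + w(Y(-3))*1553 = -1221 + 2*1553 = -1221 + 3106 = 1885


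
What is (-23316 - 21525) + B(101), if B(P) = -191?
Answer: -45032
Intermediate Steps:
(-23316 - 21525) + B(101) = (-23316 - 21525) - 191 = -44841 - 191 = -45032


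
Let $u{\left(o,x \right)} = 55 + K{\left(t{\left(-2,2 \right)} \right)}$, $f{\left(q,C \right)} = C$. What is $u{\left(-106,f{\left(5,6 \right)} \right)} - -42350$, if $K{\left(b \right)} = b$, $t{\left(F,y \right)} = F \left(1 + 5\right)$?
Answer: $42393$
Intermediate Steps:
$t{\left(F,y \right)} = 6 F$ ($t{\left(F,y \right)} = F 6 = 6 F$)
$u{\left(o,x \right)} = 43$ ($u{\left(o,x \right)} = 55 + 6 \left(-2\right) = 55 - 12 = 43$)
$u{\left(-106,f{\left(5,6 \right)} \right)} - -42350 = 43 - -42350 = 43 + 42350 = 42393$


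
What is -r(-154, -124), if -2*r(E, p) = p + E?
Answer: -139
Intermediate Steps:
r(E, p) = -E/2 - p/2 (r(E, p) = -(p + E)/2 = -(E + p)/2 = -E/2 - p/2)
-r(-154, -124) = -(-½*(-154) - ½*(-124)) = -(77 + 62) = -1*139 = -139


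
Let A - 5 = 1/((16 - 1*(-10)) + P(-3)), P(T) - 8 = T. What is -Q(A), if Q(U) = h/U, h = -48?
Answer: 124/13 ≈ 9.5385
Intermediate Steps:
P(T) = 8 + T
A = 156/31 (A = 5 + 1/((16 - 1*(-10)) + (8 - 3)) = 5 + 1/((16 + 10) + 5) = 5 + 1/(26 + 5) = 5 + 1/31 = 156/31 ≈ 5.0323)
Q(U) = -48/U
-Q(A) = -(-48)/156/31 = -(-48)*31/156 = -1*(-124/13) = 124/13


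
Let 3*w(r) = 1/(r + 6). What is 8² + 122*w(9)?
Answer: 3002/45 ≈ 66.711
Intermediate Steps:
w(r) = 1/(3*(6 + r)) (w(r) = 1/(3*(r + 6)) = 1/(3*(6 + r)))
8² + 122*w(9) = 8² + 122*(1/(3*(6 + 9))) = 64 + 122*((⅓)/15) = 64 + 122*((⅓)*(1/15)) = 64 + 122*(1/45) = 64 + 122/45 = 3002/45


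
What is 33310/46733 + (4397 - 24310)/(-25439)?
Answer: 1777967319/1188840787 ≈ 1.4955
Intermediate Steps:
33310/46733 + (4397 - 24310)/(-25439) = 33310*(1/46733) - 19913*(-1/25439) = 33310/46733 + 19913/25439 = 1777967319/1188840787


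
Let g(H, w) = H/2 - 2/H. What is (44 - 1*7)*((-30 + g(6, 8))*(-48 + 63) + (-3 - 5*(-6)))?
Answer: -14171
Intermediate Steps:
g(H, w) = H/2 - 2/H (g(H, w) = H*(½) - 2/H = H/2 - 2/H)
(44 - 1*7)*((-30 + g(6, 8))*(-48 + 63) + (-3 - 5*(-6))) = (44 - 1*7)*((-30 + ((½)*6 - 2/6))*(-48 + 63) + (-3 - 5*(-6))) = (44 - 7)*((-30 + (3 - 2*⅙))*15 + (-3 + 30)) = 37*((-30 + (3 - ⅓))*15 + 27) = 37*((-30 + 8/3)*15 + 27) = 37*(-82/3*15 + 27) = 37*(-410 + 27) = 37*(-383) = -14171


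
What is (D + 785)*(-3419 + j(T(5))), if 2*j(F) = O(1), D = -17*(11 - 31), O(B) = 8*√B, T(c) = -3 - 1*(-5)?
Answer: -3841875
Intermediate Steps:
T(c) = 2 (T(c) = -3 + 5 = 2)
D = 340 (D = -17*(-20) = 340)
j(F) = 4 (j(F) = (8*√1)/2 = (8*1)/2 = (½)*8 = 4)
(D + 785)*(-3419 + j(T(5))) = (340 + 785)*(-3419 + 4) = 1125*(-3415) = -3841875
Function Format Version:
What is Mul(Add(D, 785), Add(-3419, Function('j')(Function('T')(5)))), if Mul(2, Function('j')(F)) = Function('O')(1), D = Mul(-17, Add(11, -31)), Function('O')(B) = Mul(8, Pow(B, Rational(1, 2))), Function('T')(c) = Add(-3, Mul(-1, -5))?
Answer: -3841875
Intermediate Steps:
Function('T')(c) = 2 (Function('T')(c) = Add(-3, 5) = 2)
D = 340 (D = Mul(-17, -20) = 340)
Function('j')(F) = 4 (Function('j')(F) = Mul(Rational(1, 2), Mul(8, Pow(1, Rational(1, 2)))) = Mul(Rational(1, 2), Mul(8, 1)) = Mul(Rational(1, 2), 8) = 4)
Mul(Add(D, 785), Add(-3419, Function('j')(Function('T')(5)))) = Mul(Add(340, 785), Add(-3419, 4)) = Mul(1125, -3415) = -3841875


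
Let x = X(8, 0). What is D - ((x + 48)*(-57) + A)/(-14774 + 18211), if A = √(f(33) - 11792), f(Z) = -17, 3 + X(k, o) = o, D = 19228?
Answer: 66089201/3437 - I*√241/491 ≈ 19229.0 - 0.031617*I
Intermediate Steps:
X(k, o) = -3 + o
x = -3 (x = -3 + 0 = -3)
A = 7*I*√241 (A = √(-17 - 11792) = √(-11809) = 7*I*√241 ≈ 108.67*I)
D - ((x + 48)*(-57) + A)/(-14774 + 18211) = 19228 - ((-3 + 48)*(-57) + 7*I*√241)/(-14774 + 18211) = 19228 - (45*(-57) + 7*I*√241)/3437 = 19228 - (-2565 + 7*I*√241)/3437 = 19228 - (-2565/3437 + I*√241/491) = 19228 + (2565/3437 - I*√241/491) = 66089201/3437 - I*√241/491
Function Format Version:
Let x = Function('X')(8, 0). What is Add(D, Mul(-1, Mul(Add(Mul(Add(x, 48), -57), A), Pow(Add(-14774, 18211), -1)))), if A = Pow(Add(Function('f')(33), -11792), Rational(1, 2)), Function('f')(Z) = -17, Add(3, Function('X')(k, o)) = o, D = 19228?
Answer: Add(Rational(66089201, 3437), Mul(Rational(-1, 491), I, Pow(241, Rational(1, 2)))) ≈ Add(19229., Mul(-0.031617, I))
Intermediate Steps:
Function('X')(k, o) = Add(-3, o)
x = -3 (x = Add(-3, 0) = -3)
A = Mul(7, I, Pow(241, Rational(1, 2))) (A = Pow(Add(-17, -11792), Rational(1, 2)) = Pow(-11809, Rational(1, 2)) = Mul(7, I, Pow(241, Rational(1, 2))) ≈ Mul(108.67, I))
Add(D, Mul(-1, Mul(Add(Mul(Add(x, 48), -57), A), Pow(Add(-14774, 18211), -1)))) = Add(19228, Mul(-1, Mul(Add(Mul(Add(-3, 48), -57), Mul(7, I, Pow(241, Rational(1, 2)))), Pow(Add(-14774, 18211), -1)))) = Add(19228, Mul(-1, Mul(Add(Mul(45, -57), Mul(7, I, Pow(241, Rational(1, 2)))), Pow(3437, -1)))) = Add(19228, Mul(-1, Mul(Add(-2565, Mul(7, I, Pow(241, Rational(1, 2)))), Rational(1, 3437)))) = Add(19228, Mul(-1, Add(Rational(-2565, 3437), Mul(Rational(1, 491), I, Pow(241, Rational(1, 2)))))) = Add(19228, Add(Rational(2565, 3437), Mul(Rational(-1, 491), I, Pow(241, Rational(1, 2))))) = Add(Rational(66089201, 3437), Mul(Rational(-1, 491), I, Pow(241, Rational(1, 2))))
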